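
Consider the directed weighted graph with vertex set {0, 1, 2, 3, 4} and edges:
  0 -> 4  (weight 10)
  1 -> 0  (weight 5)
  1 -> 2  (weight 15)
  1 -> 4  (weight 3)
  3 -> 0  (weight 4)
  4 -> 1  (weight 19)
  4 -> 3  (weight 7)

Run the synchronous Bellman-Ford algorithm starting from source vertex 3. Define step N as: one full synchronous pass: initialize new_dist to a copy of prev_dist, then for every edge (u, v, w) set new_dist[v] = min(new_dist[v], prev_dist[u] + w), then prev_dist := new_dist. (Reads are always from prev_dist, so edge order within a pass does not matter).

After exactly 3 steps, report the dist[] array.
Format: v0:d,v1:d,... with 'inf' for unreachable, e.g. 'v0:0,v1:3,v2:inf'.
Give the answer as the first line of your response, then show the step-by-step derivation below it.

v0:4,v1:33,v2:inf,v3:0,v4:14

step 1: dist = v0:4,v1:inf,v2:inf,v3:0,v4:inf
step 2: dist = v0:4,v1:inf,v2:inf,v3:0,v4:14
step 3: dist = v0:4,v1:33,v2:inf,v3:0,v4:14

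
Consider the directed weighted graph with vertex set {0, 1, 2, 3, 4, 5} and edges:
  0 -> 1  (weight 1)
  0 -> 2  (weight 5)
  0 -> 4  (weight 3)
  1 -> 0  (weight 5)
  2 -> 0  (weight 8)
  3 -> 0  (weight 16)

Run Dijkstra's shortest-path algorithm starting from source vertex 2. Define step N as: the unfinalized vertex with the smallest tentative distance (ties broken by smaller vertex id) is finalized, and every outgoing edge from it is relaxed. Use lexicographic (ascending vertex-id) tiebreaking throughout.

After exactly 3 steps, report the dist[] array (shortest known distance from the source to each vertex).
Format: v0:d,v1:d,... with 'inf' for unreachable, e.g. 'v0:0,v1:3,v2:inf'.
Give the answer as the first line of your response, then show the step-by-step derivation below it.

v0:8,v1:9,v2:0,v3:inf,v4:11,v5:inf

step 1: dist = v0:8,v1:inf,v2:0,v3:inf,v4:inf,v5:inf
step 2: dist = v0:8,v1:9,v2:0,v3:inf,v4:11,v5:inf
step 3: dist = v0:8,v1:9,v2:0,v3:inf,v4:11,v5:inf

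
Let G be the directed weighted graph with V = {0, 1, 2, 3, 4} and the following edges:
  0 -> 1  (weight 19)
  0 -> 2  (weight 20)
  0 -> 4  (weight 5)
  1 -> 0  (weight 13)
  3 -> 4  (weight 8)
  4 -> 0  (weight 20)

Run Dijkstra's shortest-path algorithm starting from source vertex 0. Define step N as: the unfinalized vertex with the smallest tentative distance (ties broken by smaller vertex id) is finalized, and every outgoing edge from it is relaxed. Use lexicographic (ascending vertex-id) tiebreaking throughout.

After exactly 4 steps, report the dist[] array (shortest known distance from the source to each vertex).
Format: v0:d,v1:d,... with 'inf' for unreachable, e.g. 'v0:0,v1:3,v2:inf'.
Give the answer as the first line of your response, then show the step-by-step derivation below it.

v0:0,v1:19,v2:20,v3:inf,v4:5

step 1: dist = v0:0,v1:19,v2:20,v3:inf,v4:5
step 2: dist = v0:0,v1:19,v2:20,v3:inf,v4:5
step 3: dist = v0:0,v1:19,v2:20,v3:inf,v4:5
step 4: dist = v0:0,v1:19,v2:20,v3:inf,v4:5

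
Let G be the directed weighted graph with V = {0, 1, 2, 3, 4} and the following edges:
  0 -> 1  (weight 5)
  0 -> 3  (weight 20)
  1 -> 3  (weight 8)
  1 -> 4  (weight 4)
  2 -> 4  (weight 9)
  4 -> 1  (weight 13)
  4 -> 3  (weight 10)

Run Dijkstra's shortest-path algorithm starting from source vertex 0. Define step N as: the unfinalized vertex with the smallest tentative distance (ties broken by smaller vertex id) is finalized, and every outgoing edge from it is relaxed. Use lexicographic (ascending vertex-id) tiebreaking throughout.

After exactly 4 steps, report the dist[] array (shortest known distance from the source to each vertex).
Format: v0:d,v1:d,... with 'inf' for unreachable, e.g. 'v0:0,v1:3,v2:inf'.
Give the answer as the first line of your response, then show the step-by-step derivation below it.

v0:0,v1:5,v2:inf,v3:13,v4:9

step 1: dist = v0:0,v1:5,v2:inf,v3:20,v4:inf
step 2: dist = v0:0,v1:5,v2:inf,v3:13,v4:9
step 3: dist = v0:0,v1:5,v2:inf,v3:13,v4:9
step 4: dist = v0:0,v1:5,v2:inf,v3:13,v4:9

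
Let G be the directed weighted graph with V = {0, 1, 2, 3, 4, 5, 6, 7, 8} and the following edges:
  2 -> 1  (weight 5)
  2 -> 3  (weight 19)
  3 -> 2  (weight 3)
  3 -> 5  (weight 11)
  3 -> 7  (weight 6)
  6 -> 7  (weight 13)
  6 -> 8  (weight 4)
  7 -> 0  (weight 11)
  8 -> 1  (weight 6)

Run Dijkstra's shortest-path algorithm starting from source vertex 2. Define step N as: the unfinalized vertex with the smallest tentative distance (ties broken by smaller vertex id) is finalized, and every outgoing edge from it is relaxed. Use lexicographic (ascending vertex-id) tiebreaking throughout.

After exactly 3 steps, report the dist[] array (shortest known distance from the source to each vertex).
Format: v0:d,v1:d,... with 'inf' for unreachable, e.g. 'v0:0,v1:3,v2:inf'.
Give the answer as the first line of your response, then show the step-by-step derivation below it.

v0:inf,v1:5,v2:0,v3:19,v4:inf,v5:30,v6:inf,v7:25,v8:inf

step 1: dist = v0:inf,v1:5,v2:0,v3:19,v4:inf,v5:inf,v6:inf,v7:inf,v8:inf
step 2: dist = v0:inf,v1:5,v2:0,v3:19,v4:inf,v5:inf,v6:inf,v7:inf,v8:inf
step 3: dist = v0:inf,v1:5,v2:0,v3:19,v4:inf,v5:30,v6:inf,v7:25,v8:inf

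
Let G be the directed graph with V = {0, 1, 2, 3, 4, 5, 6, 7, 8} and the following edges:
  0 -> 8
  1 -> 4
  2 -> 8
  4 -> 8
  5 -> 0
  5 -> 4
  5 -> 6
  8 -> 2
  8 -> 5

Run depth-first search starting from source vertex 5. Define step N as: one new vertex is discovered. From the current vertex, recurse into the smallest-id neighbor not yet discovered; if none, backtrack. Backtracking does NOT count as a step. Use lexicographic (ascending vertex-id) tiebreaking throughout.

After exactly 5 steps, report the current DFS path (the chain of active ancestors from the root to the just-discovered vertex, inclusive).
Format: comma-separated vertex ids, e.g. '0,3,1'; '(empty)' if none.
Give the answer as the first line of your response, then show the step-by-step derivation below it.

5,4

step 1: discover 5; path=5; order=5
step 2: discover 0; path=5>0; order=5,0
step 3: discover 8; path=5>0>8; order=5,0,8
step 4: discover 2; path=5>0>8>2; order=5,0,8,2
step 5: discover 4; path=5>4; order=5,0,8,2,4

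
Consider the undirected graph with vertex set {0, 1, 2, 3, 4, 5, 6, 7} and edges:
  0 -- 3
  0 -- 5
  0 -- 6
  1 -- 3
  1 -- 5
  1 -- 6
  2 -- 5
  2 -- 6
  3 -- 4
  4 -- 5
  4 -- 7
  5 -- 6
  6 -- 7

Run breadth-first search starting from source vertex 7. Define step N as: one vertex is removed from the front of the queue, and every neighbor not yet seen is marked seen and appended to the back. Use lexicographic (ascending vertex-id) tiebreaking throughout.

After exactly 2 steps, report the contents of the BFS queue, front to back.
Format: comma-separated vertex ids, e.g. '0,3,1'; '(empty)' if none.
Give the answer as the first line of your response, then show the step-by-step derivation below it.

6,3,5

step 1: dequeue 7; queue=[4,6]; order=7
step 2: dequeue 4; queue=[6,3,5]; order=7,4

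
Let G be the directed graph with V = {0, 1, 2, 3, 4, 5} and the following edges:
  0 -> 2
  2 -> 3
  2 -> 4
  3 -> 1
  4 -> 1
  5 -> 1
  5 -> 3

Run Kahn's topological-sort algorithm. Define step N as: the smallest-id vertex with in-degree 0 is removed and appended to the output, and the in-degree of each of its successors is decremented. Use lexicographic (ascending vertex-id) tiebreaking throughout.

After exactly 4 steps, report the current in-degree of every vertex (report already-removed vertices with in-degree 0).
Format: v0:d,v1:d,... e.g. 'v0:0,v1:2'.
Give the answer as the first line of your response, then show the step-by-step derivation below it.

v0:0,v1:1,v2:0,v3:0,v4:0,v5:0

step 1: output 0; order=[0]; indeg=(0,3,0,2,1,0)
step 2: output 2; order=[0,2]; indeg=(0,3,0,1,0,0)
step 3: output 4; order=[0,2,4]; indeg=(0,2,0,1,0,0)
step 4: output 5; order=[0,2,4,5]; indeg=(0,1,0,0,0,0)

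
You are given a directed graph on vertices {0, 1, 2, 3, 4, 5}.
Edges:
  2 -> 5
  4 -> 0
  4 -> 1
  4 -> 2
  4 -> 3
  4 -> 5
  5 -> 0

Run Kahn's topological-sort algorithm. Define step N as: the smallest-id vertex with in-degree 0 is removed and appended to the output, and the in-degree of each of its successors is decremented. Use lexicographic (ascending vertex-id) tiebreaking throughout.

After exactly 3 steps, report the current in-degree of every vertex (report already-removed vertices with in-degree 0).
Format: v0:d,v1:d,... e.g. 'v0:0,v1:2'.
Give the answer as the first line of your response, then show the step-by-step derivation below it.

v0:1,v1:0,v2:0,v3:0,v4:0,v5:0

step 1: output 4; order=[4]; indeg=(1,0,0,0,0,1)
step 2: output 1; order=[4,1]; indeg=(1,0,0,0,0,1)
step 3: output 2; order=[4,1,2]; indeg=(1,0,0,0,0,0)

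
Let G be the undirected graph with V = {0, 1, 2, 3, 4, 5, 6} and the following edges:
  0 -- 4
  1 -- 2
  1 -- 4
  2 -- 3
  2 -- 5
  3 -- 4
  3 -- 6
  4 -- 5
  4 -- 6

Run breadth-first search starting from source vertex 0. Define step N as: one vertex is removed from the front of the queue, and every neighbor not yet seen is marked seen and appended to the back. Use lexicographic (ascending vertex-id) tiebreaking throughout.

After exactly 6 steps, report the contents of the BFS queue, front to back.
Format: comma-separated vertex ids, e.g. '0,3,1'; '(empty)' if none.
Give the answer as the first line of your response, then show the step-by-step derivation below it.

2

step 1: dequeue 0; queue=[4]; order=0
step 2: dequeue 4; queue=[1,3,5,6]; order=0,4
step 3: dequeue 1; queue=[3,5,6,2]; order=0,4,1
step 4: dequeue 3; queue=[5,6,2]; order=0,4,1,3
step 5: dequeue 5; queue=[6,2]; order=0,4,1,3,5
step 6: dequeue 6; queue=[2]; order=0,4,1,3,5,6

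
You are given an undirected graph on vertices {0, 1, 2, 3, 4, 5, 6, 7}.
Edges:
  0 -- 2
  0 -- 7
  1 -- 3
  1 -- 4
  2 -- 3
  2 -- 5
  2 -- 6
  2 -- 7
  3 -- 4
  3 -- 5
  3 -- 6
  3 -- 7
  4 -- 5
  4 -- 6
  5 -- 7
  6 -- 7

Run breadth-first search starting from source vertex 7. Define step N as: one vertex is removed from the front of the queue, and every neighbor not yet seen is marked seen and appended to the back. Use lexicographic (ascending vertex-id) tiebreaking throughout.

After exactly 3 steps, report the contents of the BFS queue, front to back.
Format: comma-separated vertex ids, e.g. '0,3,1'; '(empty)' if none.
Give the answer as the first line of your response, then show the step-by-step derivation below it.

3,5,6

step 1: dequeue 7; queue=[0,2,3,5,6]; order=7
step 2: dequeue 0; queue=[2,3,5,6]; order=7,0
step 3: dequeue 2; queue=[3,5,6]; order=7,0,2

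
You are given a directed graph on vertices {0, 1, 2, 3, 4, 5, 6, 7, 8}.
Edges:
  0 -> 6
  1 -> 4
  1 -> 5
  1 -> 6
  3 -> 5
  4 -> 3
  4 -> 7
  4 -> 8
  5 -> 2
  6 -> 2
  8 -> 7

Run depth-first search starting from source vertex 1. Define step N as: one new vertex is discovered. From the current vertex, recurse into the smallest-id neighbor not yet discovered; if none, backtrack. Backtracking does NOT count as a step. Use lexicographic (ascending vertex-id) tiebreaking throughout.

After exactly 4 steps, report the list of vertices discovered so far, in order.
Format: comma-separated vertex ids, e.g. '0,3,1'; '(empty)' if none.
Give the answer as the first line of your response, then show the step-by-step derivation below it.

1,4,3,5

step 1: discover 1; path=1; order=1
step 2: discover 4; path=1>4; order=1,4
step 3: discover 3; path=1>4>3; order=1,4,3
step 4: discover 5; path=1>4>3>5; order=1,4,3,5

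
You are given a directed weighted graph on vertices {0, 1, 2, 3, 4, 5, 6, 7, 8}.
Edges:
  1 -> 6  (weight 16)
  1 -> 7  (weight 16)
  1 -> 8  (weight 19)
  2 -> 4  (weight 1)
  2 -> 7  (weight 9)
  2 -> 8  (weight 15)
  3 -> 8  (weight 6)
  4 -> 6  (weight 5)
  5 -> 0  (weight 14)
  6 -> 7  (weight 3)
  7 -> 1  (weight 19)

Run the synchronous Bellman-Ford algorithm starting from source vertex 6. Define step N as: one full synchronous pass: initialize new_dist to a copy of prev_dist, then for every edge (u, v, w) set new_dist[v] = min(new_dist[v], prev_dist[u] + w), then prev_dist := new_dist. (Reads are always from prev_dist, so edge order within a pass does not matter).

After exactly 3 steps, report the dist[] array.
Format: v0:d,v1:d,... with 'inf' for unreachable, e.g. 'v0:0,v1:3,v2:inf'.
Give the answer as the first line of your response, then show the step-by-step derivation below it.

v0:inf,v1:22,v2:inf,v3:inf,v4:inf,v5:inf,v6:0,v7:3,v8:41

step 1: dist = v0:inf,v1:inf,v2:inf,v3:inf,v4:inf,v5:inf,v6:0,v7:3,v8:inf
step 2: dist = v0:inf,v1:22,v2:inf,v3:inf,v4:inf,v5:inf,v6:0,v7:3,v8:inf
step 3: dist = v0:inf,v1:22,v2:inf,v3:inf,v4:inf,v5:inf,v6:0,v7:3,v8:41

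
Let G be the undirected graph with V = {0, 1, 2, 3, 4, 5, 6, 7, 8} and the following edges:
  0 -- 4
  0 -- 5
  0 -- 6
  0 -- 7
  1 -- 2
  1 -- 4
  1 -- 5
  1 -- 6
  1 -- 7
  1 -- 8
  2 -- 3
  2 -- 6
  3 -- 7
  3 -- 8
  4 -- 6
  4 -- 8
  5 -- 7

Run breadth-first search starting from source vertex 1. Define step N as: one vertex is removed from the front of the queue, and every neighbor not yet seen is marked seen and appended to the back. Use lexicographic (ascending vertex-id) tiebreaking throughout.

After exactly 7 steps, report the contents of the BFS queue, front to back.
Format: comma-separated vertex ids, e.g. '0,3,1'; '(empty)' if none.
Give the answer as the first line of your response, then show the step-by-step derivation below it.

3,0

step 1: dequeue 1; queue=[2,4,5,6,7,8]; order=1
step 2: dequeue 2; queue=[4,5,6,7,8,3]; order=1,2
step 3: dequeue 4; queue=[5,6,7,8,3,0]; order=1,2,4
step 4: dequeue 5; queue=[6,7,8,3,0]; order=1,2,4,5
step 5: dequeue 6; queue=[7,8,3,0]; order=1,2,4,5,6
step 6: dequeue 7; queue=[8,3,0]; order=1,2,4,5,6,7
step 7: dequeue 8; queue=[3,0]; order=1,2,4,5,6,7,8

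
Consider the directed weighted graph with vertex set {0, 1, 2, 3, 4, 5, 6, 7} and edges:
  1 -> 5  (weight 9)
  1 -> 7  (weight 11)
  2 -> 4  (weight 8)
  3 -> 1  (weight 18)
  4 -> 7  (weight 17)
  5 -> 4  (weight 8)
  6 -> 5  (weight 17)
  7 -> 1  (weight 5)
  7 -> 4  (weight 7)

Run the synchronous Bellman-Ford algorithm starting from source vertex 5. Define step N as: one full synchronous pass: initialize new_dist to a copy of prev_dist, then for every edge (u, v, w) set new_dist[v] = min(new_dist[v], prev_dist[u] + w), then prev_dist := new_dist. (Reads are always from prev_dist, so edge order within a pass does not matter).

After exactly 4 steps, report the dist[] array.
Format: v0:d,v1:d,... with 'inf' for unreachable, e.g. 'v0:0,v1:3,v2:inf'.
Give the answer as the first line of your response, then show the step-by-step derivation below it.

v0:inf,v1:30,v2:inf,v3:inf,v4:8,v5:0,v6:inf,v7:25

step 1: dist = v0:inf,v1:inf,v2:inf,v3:inf,v4:8,v5:0,v6:inf,v7:inf
step 2: dist = v0:inf,v1:inf,v2:inf,v3:inf,v4:8,v5:0,v6:inf,v7:25
step 3: dist = v0:inf,v1:30,v2:inf,v3:inf,v4:8,v5:0,v6:inf,v7:25
step 4: dist = v0:inf,v1:30,v2:inf,v3:inf,v4:8,v5:0,v6:inf,v7:25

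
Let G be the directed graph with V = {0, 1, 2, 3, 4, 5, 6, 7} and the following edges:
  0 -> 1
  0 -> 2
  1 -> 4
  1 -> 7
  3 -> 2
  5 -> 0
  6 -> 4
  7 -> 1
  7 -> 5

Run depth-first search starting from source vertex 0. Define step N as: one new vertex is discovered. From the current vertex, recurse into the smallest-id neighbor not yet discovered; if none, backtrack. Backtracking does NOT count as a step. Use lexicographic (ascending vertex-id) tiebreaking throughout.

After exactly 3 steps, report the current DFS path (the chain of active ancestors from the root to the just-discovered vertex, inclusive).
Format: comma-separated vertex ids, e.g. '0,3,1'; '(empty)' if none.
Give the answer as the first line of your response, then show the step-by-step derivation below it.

0,1,4

step 1: discover 0; path=0; order=0
step 2: discover 1; path=0>1; order=0,1
step 3: discover 4; path=0>1>4; order=0,1,4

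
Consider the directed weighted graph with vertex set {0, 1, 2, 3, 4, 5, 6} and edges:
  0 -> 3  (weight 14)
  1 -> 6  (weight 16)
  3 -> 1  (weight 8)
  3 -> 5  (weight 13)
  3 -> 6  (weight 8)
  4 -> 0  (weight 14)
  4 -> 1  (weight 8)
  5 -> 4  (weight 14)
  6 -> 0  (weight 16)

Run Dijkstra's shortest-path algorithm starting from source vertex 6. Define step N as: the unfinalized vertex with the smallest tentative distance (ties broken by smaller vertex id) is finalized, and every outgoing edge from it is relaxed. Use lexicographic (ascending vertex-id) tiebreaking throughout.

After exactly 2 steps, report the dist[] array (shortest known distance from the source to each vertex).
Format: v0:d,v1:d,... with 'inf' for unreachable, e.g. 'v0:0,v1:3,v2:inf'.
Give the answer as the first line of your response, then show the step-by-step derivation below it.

v0:16,v1:inf,v2:inf,v3:30,v4:inf,v5:inf,v6:0

step 1: dist = v0:16,v1:inf,v2:inf,v3:inf,v4:inf,v5:inf,v6:0
step 2: dist = v0:16,v1:inf,v2:inf,v3:30,v4:inf,v5:inf,v6:0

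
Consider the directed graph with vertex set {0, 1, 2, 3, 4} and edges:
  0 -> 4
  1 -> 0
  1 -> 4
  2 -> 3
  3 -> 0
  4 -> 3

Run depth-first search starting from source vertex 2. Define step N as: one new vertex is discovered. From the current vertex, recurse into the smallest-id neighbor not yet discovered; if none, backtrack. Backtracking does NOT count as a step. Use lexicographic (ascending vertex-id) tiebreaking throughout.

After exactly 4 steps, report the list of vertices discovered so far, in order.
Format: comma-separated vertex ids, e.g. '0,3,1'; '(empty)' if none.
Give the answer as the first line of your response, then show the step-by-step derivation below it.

2,3,0,4

step 1: discover 2; path=2; order=2
step 2: discover 3; path=2>3; order=2,3
step 3: discover 0; path=2>3>0; order=2,3,0
step 4: discover 4; path=2>3>0>4; order=2,3,0,4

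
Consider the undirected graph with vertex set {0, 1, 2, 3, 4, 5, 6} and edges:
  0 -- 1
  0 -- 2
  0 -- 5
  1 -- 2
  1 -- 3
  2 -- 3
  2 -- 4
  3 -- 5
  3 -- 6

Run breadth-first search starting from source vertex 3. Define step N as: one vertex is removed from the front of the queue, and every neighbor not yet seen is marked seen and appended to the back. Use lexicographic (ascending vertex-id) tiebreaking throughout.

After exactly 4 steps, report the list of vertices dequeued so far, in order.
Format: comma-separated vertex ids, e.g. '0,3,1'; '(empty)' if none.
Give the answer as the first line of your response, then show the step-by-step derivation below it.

3,1,2,5

step 1: dequeue 3; queue=[1,2,5,6]; order=3
step 2: dequeue 1; queue=[2,5,6,0]; order=3,1
step 3: dequeue 2; queue=[5,6,0,4]; order=3,1,2
step 4: dequeue 5; queue=[6,0,4]; order=3,1,2,5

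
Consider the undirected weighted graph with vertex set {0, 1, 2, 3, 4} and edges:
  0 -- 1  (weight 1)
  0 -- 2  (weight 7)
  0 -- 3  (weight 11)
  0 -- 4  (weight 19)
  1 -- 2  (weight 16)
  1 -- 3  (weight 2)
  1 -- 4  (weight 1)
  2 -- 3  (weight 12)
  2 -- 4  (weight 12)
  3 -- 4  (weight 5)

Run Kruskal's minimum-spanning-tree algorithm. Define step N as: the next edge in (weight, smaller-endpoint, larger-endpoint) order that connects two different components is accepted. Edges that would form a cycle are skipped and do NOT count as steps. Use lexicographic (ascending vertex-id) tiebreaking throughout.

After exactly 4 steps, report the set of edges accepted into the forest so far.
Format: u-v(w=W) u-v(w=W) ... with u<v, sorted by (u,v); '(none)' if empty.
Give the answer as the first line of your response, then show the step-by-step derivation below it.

0-1(w=1) 0-2(w=7) 1-3(w=2) 1-4(w=1)

step 1: add edge 0-1 (w=1); MST = {0-1(w=1)}
step 2: add edge 1-4 (w=1); MST = {0-1(w=1) 1-4(w=1)}
step 3: add edge 1-3 (w=2); MST = {0-1(w=1) 1-3(w=2) 1-4(w=1)}
step 4: add edge 0-2 (w=7); MST = {0-1(w=1) 0-2(w=7) 1-3(w=2) 1-4(w=1)}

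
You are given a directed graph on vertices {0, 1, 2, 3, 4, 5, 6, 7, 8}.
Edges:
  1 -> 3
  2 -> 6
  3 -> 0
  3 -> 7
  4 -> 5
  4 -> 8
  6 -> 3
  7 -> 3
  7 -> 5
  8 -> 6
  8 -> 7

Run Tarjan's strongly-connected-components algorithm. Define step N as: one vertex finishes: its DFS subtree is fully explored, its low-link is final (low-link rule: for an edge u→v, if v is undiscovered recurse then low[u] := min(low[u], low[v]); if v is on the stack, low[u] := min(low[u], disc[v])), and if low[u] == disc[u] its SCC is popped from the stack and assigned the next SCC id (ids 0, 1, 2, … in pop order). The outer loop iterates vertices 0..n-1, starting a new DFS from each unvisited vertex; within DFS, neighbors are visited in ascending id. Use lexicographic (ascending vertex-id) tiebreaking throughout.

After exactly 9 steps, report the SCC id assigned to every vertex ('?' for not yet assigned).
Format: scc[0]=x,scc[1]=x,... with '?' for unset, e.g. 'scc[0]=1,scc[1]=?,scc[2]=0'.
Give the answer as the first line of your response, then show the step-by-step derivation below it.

scc[0]=0,scc[1]=3,scc[2]=5,scc[3]=2,scc[4]=7,scc[5]=1,scc[6]=4,scc[7]=2,scc[8]=6

step 1: low=(low[0]=0,low[1]=?,low[2]=?,low[3]=?,low[4]=?,low[5]=?,low[6]=?,low[7]=?,low[8]=?); scc=(scc[0]=0,scc[1]=?,scc[2]=?,scc[3]=?,scc[4]=?,scc[5]=?,scc[6]=?,scc[7]=?,scc[8]=?)
step 2: low=(low[0]=0,low[1]=1,low[2]=?,low[3]=2,low[4]=?,low[5]=4,low[6]=?,low[7]=2,low[8]=?); scc=(scc[0]=0,scc[1]=?,scc[2]=?,scc[3]=?,scc[4]=?,scc[5]=1,scc[6]=?,scc[7]=?,scc[8]=?)
step 3: low=(low[0]=0,low[1]=1,low[2]=?,low[3]=2,low[4]=?,low[5]=4,low[6]=?,low[7]=2,low[8]=?); scc=(scc[0]=0,scc[1]=?,scc[2]=?,scc[3]=?,scc[4]=?,scc[5]=1,scc[6]=?,scc[7]=?,scc[8]=?)
step 4: low=(low[0]=0,low[1]=1,low[2]=?,low[3]=2,low[4]=?,low[5]=4,low[6]=?,low[7]=2,low[8]=?); scc=(scc[0]=0,scc[1]=?,scc[2]=?,scc[3]=2,scc[4]=?,scc[5]=1,scc[6]=?,scc[7]=2,scc[8]=?)
step 5: low=(low[0]=0,low[1]=1,low[2]=?,low[3]=2,low[4]=?,low[5]=4,low[6]=?,low[7]=2,low[8]=?); scc=(scc[0]=0,scc[1]=3,scc[2]=?,scc[3]=2,scc[4]=?,scc[5]=1,scc[6]=?,scc[7]=2,scc[8]=?)
step 6: low=(low[0]=0,low[1]=1,low[2]=5,low[3]=2,low[4]=?,low[5]=4,low[6]=6,low[7]=2,low[8]=?); scc=(scc[0]=0,scc[1]=3,scc[2]=?,scc[3]=2,scc[4]=?,scc[5]=1,scc[6]=4,scc[7]=2,scc[8]=?)
step 7: low=(low[0]=0,low[1]=1,low[2]=5,low[3]=2,low[4]=?,low[5]=4,low[6]=6,low[7]=2,low[8]=?); scc=(scc[0]=0,scc[1]=3,scc[2]=5,scc[3]=2,scc[4]=?,scc[5]=1,scc[6]=4,scc[7]=2,scc[8]=?)
step 8: low=(low[0]=0,low[1]=1,low[2]=5,low[3]=2,low[4]=7,low[5]=4,low[6]=6,low[7]=2,low[8]=8); scc=(scc[0]=0,scc[1]=3,scc[2]=5,scc[3]=2,scc[4]=?,scc[5]=1,scc[6]=4,scc[7]=2,scc[8]=6)
step 9: low=(low[0]=0,low[1]=1,low[2]=5,low[3]=2,low[4]=7,low[5]=4,low[6]=6,low[7]=2,low[8]=8); scc=(scc[0]=0,scc[1]=3,scc[2]=5,scc[3]=2,scc[4]=7,scc[5]=1,scc[6]=4,scc[7]=2,scc[8]=6)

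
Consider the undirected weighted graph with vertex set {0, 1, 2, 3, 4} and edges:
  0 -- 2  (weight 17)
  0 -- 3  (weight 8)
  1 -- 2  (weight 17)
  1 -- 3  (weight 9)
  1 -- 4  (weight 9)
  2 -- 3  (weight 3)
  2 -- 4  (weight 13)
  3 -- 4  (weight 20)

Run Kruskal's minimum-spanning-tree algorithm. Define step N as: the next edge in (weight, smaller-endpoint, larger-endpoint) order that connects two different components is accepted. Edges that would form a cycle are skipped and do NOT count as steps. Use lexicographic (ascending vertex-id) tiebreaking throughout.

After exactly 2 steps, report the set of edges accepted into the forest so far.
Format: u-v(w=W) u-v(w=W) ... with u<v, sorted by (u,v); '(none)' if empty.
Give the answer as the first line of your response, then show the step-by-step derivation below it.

0-3(w=8) 2-3(w=3)

step 1: add edge 2-3 (w=3); MST = {2-3(w=3)}
step 2: add edge 0-3 (w=8); MST = {0-3(w=8) 2-3(w=3)}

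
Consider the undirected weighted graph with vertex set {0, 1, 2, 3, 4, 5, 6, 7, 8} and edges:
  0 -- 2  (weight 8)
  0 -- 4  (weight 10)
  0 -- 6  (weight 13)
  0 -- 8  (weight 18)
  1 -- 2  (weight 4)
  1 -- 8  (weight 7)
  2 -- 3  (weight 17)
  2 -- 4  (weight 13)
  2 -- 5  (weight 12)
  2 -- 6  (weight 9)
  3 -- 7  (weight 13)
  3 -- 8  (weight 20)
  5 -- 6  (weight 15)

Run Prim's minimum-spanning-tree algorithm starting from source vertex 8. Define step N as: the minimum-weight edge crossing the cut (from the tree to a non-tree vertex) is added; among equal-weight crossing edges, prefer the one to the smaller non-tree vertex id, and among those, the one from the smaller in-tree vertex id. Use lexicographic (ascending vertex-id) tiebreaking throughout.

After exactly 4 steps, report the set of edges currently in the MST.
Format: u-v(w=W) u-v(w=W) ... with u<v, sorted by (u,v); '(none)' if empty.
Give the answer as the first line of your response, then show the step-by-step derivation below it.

0-2(w=8) 1-2(w=4) 1-8(w=7) 2-6(w=9)

step 1: add edge 1-8 (w=7); MST = {1-8(w=7)}
step 2: add edge 1-2 (w=4); MST = {1-2(w=4) 1-8(w=7)}
step 3: add edge 0-2 (w=8); MST = {0-2(w=8) 1-2(w=4) 1-8(w=7)}
step 4: add edge 2-6 (w=9); MST = {0-2(w=8) 1-2(w=4) 1-8(w=7) 2-6(w=9)}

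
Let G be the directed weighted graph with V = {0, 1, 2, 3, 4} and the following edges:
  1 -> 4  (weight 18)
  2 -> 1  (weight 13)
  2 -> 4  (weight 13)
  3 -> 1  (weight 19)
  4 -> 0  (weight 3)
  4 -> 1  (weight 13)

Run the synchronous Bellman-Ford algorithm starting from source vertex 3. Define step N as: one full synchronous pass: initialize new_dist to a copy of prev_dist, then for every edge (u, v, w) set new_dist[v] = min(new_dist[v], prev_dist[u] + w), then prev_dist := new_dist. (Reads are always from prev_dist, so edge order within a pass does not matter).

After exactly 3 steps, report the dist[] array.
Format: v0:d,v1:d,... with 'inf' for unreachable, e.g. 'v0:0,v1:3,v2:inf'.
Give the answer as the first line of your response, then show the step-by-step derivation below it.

v0:40,v1:19,v2:inf,v3:0,v4:37

step 1: dist = v0:inf,v1:19,v2:inf,v3:0,v4:inf
step 2: dist = v0:inf,v1:19,v2:inf,v3:0,v4:37
step 3: dist = v0:40,v1:19,v2:inf,v3:0,v4:37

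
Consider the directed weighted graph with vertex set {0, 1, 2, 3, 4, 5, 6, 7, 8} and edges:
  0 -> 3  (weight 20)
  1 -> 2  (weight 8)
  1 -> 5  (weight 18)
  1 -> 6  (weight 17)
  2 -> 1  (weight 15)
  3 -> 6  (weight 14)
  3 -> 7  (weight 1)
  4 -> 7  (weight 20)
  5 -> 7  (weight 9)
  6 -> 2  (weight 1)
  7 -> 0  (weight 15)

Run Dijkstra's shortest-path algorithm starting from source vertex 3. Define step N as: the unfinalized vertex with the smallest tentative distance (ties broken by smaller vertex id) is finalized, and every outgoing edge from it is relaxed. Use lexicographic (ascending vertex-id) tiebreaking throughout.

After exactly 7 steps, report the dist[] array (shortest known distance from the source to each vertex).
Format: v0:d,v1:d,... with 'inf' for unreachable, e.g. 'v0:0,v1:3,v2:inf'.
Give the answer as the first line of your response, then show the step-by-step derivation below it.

v0:16,v1:30,v2:15,v3:0,v4:inf,v5:48,v6:14,v7:1,v8:inf

step 1: dist = v0:inf,v1:inf,v2:inf,v3:0,v4:inf,v5:inf,v6:14,v7:1,v8:inf
step 2: dist = v0:16,v1:inf,v2:inf,v3:0,v4:inf,v5:inf,v6:14,v7:1,v8:inf
step 3: dist = v0:16,v1:inf,v2:15,v3:0,v4:inf,v5:inf,v6:14,v7:1,v8:inf
step 4: dist = v0:16,v1:30,v2:15,v3:0,v4:inf,v5:inf,v6:14,v7:1,v8:inf
step 5: dist = v0:16,v1:30,v2:15,v3:0,v4:inf,v5:inf,v6:14,v7:1,v8:inf
step 6: dist = v0:16,v1:30,v2:15,v3:0,v4:inf,v5:48,v6:14,v7:1,v8:inf
step 7: dist = v0:16,v1:30,v2:15,v3:0,v4:inf,v5:48,v6:14,v7:1,v8:inf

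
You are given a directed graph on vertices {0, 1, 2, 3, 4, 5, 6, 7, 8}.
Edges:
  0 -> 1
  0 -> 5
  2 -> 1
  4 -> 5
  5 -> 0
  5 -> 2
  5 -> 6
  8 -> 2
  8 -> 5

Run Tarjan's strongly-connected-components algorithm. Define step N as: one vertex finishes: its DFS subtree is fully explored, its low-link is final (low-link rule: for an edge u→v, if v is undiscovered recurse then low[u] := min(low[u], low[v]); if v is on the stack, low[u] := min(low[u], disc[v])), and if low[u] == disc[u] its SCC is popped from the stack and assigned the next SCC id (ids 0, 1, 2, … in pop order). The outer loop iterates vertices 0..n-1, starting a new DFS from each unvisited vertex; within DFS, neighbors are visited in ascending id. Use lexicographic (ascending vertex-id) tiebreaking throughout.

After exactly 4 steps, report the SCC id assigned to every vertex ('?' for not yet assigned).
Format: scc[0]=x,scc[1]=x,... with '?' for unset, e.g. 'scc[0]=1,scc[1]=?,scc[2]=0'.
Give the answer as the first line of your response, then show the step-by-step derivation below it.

scc[0]=?,scc[1]=0,scc[2]=1,scc[3]=?,scc[4]=?,scc[5]=?,scc[6]=2,scc[7]=?,scc[8]=?

step 1: low=(low[0]=0,low[1]=1,low[2]=?,low[3]=?,low[4]=?,low[5]=?,low[6]=?,low[7]=?,low[8]=?); scc=(scc[0]=?,scc[1]=0,scc[2]=?,scc[3]=?,scc[4]=?,scc[5]=?,scc[6]=?,scc[7]=?,scc[8]=?)
step 2: low=(low[0]=0,low[1]=1,low[2]=3,low[3]=?,low[4]=?,low[5]=0,low[6]=?,low[7]=?,low[8]=?); scc=(scc[0]=?,scc[1]=0,scc[2]=1,scc[3]=?,scc[4]=?,scc[5]=?,scc[6]=?,scc[7]=?,scc[8]=?)
step 3: low=(low[0]=0,low[1]=1,low[2]=3,low[3]=?,low[4]=?,low[5]=0,low[6]=4,low[7]=?,low[8]=?); scc=(scc[0]=?,scc[1]=0,scc[2]=1,scc[3]=?,scc[4]=?,scc[5]=?,scc[6]=2,scc[7]=?,scc[8]=?)
step 4: low=(low[0]=0,low[1]=1,low[2]=3,low[3]=?,low[4]=?,low[5]=0,low[6]=4,low[7]=?,low[8]=?); scc=(scc[0]=?,scc[1]=0,scc[2]=1,scc[3]=?,scc[4]=?,scc[5]=?,scc[6]=2,scc[7]=?,scc[8]=?)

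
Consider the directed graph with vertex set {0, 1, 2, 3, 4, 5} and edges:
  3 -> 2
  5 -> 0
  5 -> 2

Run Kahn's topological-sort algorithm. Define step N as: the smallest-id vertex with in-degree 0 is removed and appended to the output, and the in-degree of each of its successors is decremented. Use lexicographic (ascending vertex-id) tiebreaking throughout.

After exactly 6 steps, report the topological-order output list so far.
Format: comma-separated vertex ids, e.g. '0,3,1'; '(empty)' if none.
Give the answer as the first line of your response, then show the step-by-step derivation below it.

1,3,4,5,0,2

step 1: output 1; order=[1]; indeg=(1,0,2,0,0,0)
step 2: output 3; order=[1,3]; indeg=(1,0,1,0,0,0)
step 3: output 4; order=[1,3,4]; indeg=(1,0,1,0,0,0)
step 4: output 5; order=[1,3,4,5]; indeg=(0,0,0,0,0,0)
step 5: output 0; order=[1,3,4,5,0]; indeg=(0,0,0,0,0,0)
step 6: output 2; order=[1,3,4,5,0,2]; indeg=(0,0,0,0,0,0)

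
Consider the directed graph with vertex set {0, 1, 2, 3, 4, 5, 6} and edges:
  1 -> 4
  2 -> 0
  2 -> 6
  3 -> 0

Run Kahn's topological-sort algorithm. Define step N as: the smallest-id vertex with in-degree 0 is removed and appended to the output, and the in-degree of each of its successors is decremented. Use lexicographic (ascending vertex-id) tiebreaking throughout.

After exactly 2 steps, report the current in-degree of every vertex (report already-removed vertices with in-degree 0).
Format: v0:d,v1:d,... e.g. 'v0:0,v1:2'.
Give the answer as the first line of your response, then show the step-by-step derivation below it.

v0:1,v1:0,v2:0,v3:0,v4:0,v5:0,v6:0

step 1: output 1; order=[1]; indeg=(2,0,0,0,0,0,1)
step 2: output 2; order=[1,2]; indeg=(1,0,0,0,0,0,0)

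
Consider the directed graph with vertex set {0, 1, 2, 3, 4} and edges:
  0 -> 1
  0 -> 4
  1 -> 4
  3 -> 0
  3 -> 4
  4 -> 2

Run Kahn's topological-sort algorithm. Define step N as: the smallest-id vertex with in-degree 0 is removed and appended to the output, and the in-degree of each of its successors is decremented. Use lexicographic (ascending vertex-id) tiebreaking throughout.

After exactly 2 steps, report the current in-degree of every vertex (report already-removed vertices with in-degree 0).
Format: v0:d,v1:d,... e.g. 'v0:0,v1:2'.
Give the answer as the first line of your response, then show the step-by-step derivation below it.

v0:0,v1:0,v2:1,v3:0,v4:1

step 1: output 3; order=[3]; indeg=(0,1,1,0,2)
step 2: output 0; order=[3,0]; indeg=(0,0,1,0,1)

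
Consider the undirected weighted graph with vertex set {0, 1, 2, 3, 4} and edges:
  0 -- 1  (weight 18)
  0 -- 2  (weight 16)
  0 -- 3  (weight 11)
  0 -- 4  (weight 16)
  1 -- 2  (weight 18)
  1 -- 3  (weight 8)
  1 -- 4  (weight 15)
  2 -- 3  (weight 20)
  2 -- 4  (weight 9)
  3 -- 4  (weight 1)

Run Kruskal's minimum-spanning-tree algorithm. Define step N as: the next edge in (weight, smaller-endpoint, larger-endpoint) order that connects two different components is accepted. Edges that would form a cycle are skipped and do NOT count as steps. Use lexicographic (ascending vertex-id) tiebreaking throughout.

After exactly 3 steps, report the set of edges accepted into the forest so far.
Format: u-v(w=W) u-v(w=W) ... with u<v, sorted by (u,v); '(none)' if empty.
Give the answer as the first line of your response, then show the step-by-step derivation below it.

1-3(w=8) 2-4(w=9) 3-4(w=1)

step 1: add edge 3-4 (w=1); MST = {3-4(w=1)}
step 2: add edge 1-3 (w=8); MST = {1-3(w=8) 3-4(w=1)}
step 3: add edge 2-4 (w=9); MST = {1-3(w=8) 2-4(w=9) 3-4(w=1)}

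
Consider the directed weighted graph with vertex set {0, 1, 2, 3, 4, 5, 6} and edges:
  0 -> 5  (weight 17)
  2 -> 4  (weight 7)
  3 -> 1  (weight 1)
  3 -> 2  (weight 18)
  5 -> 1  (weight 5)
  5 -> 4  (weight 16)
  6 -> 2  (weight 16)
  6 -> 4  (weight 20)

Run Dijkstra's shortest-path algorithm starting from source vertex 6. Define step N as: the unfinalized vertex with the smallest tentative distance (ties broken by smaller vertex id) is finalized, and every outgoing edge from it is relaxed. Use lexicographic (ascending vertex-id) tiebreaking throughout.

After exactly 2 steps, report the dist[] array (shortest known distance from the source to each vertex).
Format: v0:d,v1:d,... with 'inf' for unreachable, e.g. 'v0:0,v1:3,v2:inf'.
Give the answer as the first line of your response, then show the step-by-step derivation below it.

v0:inf,v1:inf,v2:16,v3:inf,v4:20,v5:inf,v6:0

step 1: dist = v0:inf,v1:inf,v2:16,v3:inf,v4:20,v5:inf,v6:0
step 2: dist = v0:inf,v1:inf,v2:16,v3:inf,v4:20,v5:inf,v6:0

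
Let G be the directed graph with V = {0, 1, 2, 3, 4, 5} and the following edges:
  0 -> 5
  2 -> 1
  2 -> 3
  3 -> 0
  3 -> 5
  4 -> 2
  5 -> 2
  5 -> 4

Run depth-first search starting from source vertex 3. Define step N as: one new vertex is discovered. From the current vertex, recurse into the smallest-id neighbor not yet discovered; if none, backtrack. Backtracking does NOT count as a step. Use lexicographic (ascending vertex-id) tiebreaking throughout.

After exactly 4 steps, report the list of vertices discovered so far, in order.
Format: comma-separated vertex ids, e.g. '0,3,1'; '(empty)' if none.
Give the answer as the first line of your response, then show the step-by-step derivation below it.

3,0,5,2

step 1: discover 3; path=3; order=3
step 2: discover 0; path=3>0; order=3,0
step 3: discover 5; path=3>0>5; order=3,0,5
step 4: discover 2; path=3>0>5>2; order=3,0,5,2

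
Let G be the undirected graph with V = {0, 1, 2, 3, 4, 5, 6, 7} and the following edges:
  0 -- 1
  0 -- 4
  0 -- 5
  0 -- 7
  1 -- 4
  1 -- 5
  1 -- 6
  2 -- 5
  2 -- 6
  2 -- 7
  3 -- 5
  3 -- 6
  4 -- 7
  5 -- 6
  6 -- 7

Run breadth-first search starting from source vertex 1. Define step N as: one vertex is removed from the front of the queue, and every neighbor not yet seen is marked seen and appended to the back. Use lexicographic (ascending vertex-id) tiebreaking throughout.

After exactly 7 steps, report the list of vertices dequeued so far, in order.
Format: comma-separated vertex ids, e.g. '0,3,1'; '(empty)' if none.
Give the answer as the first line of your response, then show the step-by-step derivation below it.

1,0,4,5,6,7,2

step 1: dequeue 1; queue=[0,4,5,6]; order=1
step 2: dequeue 0; queue=[4,5,6,7]; order=1,0
step 3: dequeue 4; queue=[5,6,7]; order=1,0,4
step 4: dequeue 5; queue=[6,7,2,3]; order=1,0,4,5
step 5: dequeue 6; queue=[7,2,3]; order=1,0,4,5,6
step 6: dequeue 7; queue=[2,3]; order=1,0,4,5,6,7
step 7: dequeue 2; queue=[3]; order=1,0,4,5,6,7,2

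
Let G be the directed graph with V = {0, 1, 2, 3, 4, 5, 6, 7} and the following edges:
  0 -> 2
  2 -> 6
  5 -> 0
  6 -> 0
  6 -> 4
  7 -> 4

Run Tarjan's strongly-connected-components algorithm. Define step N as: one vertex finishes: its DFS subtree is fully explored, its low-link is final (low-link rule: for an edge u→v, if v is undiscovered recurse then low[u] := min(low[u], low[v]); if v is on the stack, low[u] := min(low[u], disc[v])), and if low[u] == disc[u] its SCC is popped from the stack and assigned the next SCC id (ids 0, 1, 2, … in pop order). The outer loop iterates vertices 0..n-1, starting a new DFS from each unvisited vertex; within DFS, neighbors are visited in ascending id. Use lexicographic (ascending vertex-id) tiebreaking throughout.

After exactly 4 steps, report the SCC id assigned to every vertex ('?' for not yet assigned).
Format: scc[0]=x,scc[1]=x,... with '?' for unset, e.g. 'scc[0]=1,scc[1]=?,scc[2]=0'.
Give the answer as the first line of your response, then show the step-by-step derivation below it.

scc[0]=1,scc[1]=?,scc[2]=1,scc[3]=?,scc[4]=0,scc[5]=?,scc[6]=1,scc[7]=?

step 1: low=(low[0]=0,low[1]=?,low[2]=1,low[3]=?,low[4]=3,low[5]=?,low[6]=0,low[7]=?); scc=(scc[0]=?,scc[1]=?,scc[2]=?,scc[3]=?,scc[4]=0,scc[5]=?,scc[6]=?,scc[7]=?)
step 2: low=(low[0]=0,low[1]=?,low[2]=1,low[3]=?,low[4]=3,low[5]=?,low[6]=0,low[7]=?); scc=(scc[0]=?,scc[1]=?,scc[2]=?,scc[3]=?,scc[4]=0,scc[5]=?,scc[6]=?,scc[7]=?)
step 3: low=(low[0]=0,low[1]=?,low[2]=0,low[3]=?,low[4]=3,low[5]=?,low[6]=0,low[7]=?); scc=(scc[0]=?,scc[1]=?,scc[2]=?,scc[3]=?,scc[4]=0,scc[5]=?,scc[6]=?,scc[7]=?)
step 4: low=(low[0]=0,low[1]=?,low[2]=0,low[3]=?,low[4]=3,low[5]=?,low[6]=0,low[7]=?); scc=(scc[0]=1,scc[1]=?,scc[2]=1,scc[3]=?,scc[4]=0,scc[5]=?,scc[6]=1,scc[7]=?)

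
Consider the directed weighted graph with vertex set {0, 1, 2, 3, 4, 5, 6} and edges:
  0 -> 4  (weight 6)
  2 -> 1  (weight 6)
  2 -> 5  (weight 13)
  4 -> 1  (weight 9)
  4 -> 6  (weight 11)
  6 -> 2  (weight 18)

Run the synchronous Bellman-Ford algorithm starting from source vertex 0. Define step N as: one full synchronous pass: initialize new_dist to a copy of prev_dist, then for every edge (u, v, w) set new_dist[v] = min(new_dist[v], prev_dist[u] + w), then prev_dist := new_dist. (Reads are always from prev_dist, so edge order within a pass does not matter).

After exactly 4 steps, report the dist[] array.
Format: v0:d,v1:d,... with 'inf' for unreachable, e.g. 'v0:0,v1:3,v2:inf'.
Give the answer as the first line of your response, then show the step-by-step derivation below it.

v0:0,v1:15,v2:35,v3:inf,v4:6,v5:48,v6:17

step 1: dist = v0:0,v1:inf,v2:inf,v3:inf,v4:6,v5:inf,v6:inf
step 2: dist = v0:0,v1:15,v2:inf,v3:inf,v4:6,v5:inf,v6:17
step 3: dist = v0:0,v1:15,v2:35,v3:inf,v4:6,v5:inf,v6:17
step 4: dist = v0:0,v1:15,v2:35,v3:inf,v4:6,v5:48,v6:17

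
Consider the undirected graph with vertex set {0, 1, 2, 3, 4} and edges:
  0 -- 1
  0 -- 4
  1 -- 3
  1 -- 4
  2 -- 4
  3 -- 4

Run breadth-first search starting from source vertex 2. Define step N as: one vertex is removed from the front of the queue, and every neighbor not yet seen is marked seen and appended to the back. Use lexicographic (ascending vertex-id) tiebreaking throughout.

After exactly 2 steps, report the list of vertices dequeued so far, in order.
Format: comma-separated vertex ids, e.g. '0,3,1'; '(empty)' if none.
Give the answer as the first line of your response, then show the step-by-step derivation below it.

2,4

step 1: dequeue 2; queue=[4]; order=2
step 2: dequeue 4; queue=[0,1,3]; order=2,4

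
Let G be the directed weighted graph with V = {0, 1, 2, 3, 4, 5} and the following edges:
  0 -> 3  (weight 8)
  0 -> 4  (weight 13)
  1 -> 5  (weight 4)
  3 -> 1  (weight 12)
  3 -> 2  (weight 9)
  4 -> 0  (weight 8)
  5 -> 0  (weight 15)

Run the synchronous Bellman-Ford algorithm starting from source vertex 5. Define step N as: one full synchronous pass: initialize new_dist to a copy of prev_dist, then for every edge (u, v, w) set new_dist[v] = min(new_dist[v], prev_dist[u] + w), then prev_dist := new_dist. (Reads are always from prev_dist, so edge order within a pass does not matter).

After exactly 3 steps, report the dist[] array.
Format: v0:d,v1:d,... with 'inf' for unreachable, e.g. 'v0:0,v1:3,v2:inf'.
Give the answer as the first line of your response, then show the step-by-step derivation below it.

v0:15,v1:35,v2:32,v3:23,v4:28,v5:0

step 1: dist = v0:15,v1:inf,v2:inf,v3:inf,v4:inf,v5:0
step 2: dist = v0:15,v1:inf,v2:inf,v3:23,v4:28,v5:0
step 3: dist = v0:15,v1:35,v2:32,v3:23,v4:28,v5:0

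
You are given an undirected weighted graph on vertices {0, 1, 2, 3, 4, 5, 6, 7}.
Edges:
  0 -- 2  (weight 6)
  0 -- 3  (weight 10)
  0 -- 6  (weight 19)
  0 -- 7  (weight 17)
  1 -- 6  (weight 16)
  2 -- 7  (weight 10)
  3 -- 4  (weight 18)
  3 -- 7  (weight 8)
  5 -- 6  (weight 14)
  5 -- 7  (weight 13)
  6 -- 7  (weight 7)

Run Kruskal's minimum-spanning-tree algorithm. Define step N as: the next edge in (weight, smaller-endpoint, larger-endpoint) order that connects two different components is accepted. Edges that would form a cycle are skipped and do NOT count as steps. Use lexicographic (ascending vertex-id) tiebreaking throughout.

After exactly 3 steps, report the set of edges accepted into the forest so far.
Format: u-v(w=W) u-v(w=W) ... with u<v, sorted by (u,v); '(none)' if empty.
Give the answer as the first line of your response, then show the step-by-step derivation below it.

0-2(w=6) 3-7(w=8) 6-7(w=7)

step 1: add edge 0-2 (w=6); MST = {0-2(w=6)}
step 2: add edge 6-7 (w=7); MST = {0-2(w=6) 6-7(w=7)}
step 3: add edge 3-7 (w=8); MST = {0-2(w=6) 3-7(w=8) 6-7(w=7)}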